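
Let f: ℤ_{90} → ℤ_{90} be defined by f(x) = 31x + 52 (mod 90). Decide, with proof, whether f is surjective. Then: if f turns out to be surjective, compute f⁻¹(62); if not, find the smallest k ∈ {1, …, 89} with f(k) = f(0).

70

Since gcd(31, 90) = 1, 31 is invertible modulo 90. Euclid's algorithm: 90 = 2·31 + 28, 31 = 1·28 + 3, 28 = 9·3 + 1; back-substituting gives 1 = 61·31 − 21·90, so 31⁻¹ ≡ 61 (mod 90).
For any y ∈ ℤ_{90}, x = 61(y − 52) mod 90 satisfies f(x) = 31·61(y − 52) + 52 ≡ y (since 31·61 ≡ 1 mod 90). So every y has a preimage.
Therefore f is surjective.
Since f is surjective, we compute f⁻¹(62): solve 31x + 52 ≡ 62 (mod 90), i.e. 31x ≡ 10 (mod 90).
Multiplying by 31⁻¹ = 61 gives x ≡ 61·10 = 610 = 6·90 + 70 ≡ 70 (mod 90).
Check: f(70) = 31·70 + 52 = 2222 = 24·90 + 62 ≡ 62 (mod 90).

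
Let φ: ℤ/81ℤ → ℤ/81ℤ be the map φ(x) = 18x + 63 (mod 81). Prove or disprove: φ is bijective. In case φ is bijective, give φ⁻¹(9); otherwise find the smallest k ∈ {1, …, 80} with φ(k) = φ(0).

9

We have gcd(18, 81) = 9 > 1. Taking a = 0 and b = 9: φ(0) = 63 and φ(9) = 18·9 + 63 = 225 ≡ 63 (mod 81).
So φ(0) = φ(9) while 0 ≠ 9, hence φ is not injective, hence not bijective.
Since φ is not bijective, we find the least positive k with φ(k) = φ(0): this means 18k ≡ 0 (mod 81), i.e. 81 ∣ 18k. Since gcd(18, 81) = 9, dividing through by 9 this holds exactly when 9 ∣ 2k, and as gcd(2, 9) = 1, exactly when 9 ∣ k.
The smallest positive such k is 9.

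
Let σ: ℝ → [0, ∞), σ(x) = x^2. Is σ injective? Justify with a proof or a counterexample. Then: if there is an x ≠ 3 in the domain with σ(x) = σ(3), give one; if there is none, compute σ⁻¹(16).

σ(3) = 9 = (−3)^2 = σ(−3) (since 2 is even), with 3 ≠ −3. So σ is not injective.
For the follow-up, such an x exists: taking x = −3 ∈ ℝ gives σ(−3) = 9 = σ(3) with −3 ≠ 3.

-3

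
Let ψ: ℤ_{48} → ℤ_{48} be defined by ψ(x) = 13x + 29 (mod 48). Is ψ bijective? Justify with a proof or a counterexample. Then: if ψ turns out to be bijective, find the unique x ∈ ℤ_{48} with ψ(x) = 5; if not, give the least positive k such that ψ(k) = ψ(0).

24

If ψ(s) = ψ(t), then 13s ≡ 13t (mod 48). Because gcd(13, 48) = 1, we may cancel 13 to get s ≡ t (mod 48).
We now compute 13⁻¹ mod 48 explicitly. Euclid's algorithm: 48 = 3·13 + 9, 13 = 1·9 + 4, 9 = 2·4 + 1; back-substituting gives 1 = 37·13 − 10·48, so 13⁻¹ ≡ 37 (mod 48).
For any y ∈ ℤ_{48}, x = 37(y − 29) mod 48 satisfies ψ(x) = 13·37(y − 29) + 29 ≡ y (since 13·37 ≡ 1 mod 48). So every y has a preimage.
Therefore ψ is bijective.
Since ψ is bijective, we compute ψ⁻¹(5): solve 13x + 29 ≡ 5 (mod 48), i.e. 13x ≡ 24 (mod 48).
Multiplying by 13⁻¹ = 37 gives x ≡ 37·24 = 888 = 18·48 + 24 ≡ 24 (mod 48).
Check: ψ(24) = 13·24 + 29 = 341 = 7·48 + 5 ≡ 5 (mod 48).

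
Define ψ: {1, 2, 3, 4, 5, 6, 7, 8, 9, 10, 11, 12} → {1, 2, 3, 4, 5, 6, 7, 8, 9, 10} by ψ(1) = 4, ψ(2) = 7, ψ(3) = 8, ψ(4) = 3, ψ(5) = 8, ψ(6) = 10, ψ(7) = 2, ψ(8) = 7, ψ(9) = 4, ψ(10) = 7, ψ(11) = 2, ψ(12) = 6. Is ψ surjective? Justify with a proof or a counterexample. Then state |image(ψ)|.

No element maps to 1, so ψ is not surjective.
The image of ψ is {2, 3, 4, 6, 7, 8, 10}, which has 7 elements.

7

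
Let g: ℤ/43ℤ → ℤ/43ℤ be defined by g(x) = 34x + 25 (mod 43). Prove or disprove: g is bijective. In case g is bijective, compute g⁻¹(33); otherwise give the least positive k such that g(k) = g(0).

If g(x_1) = g(x_2), then 34x_1 ≡ 34x_2 (mod 43). Because gcd(34, 43) = 1, we may cancel 34 to get x_1 ≡ x_2 (mod 43).
We now compute 34⁻¹ mod 43 explicitly. Euclid's algorithm: 43 = 1·34 + 9, 34 = 3·9 + 7, 9 = 1·7 + 2, 7 = 3·2 + 1; back-substituting gives 1 = 19·34 − 15·43, so 34⁻¹ ≡ 19 (mod 43).
Then y ↦ 19(y − 25) is a two-sided inverse to g, so every y ∈ ℤ/43ℤ has a preimage.
So g is bijective.
Since g is bijective, we compute g⁻¹(33): solve 34x + 25 ≡ 33 (mod 43), i.e. 34x ≡ 8 (mod 43).
Multiplying by 34⁻¹ = 19 gives x ≡ 19·8 = 152 = 3·43 + 23 ≡ 23 (mod 43).
Check: g(23) = 34·23 + 25 = 807 = 18·43 + 33 ≡ 33 (mod 43).

23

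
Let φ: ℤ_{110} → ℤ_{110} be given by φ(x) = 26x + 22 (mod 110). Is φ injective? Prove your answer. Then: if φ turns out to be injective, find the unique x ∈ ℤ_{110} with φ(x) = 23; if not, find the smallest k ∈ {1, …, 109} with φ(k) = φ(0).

We have gcd(26, 110) = 2 > 1. Taking a = 0 and b = 55: φ(0) = 22 and φ(55) = 26·55 + 22 = 1452 ≡ 22 (mod 110).
So φ(0) = φ(55) while 0 ≠ 55, so φ is not injective.
Since φ is not injective, we find the least positive k with φ(k) = φ(0): this means 26k ≡ 0 (mod 110), i.e. 110 ∣ 26k. Since gcd(26, 110) = 2, dividing through by 2 this holds exactly when 55 ∣ 13k, and as gcd(13, 55) = 1, exactly when 55 ∣ k.
The smallest positive such k is 55.

55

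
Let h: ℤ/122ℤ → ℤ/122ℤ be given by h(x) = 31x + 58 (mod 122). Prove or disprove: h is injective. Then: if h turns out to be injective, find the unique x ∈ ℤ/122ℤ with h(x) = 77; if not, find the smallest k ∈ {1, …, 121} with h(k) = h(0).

Suppose h(x_1) = h(x_2) in ℤ/122ℤ. Then 31x_1 + 58 ≡ 31x_2 + 58 (mod 122), therefore 31(x_1 − x_2) ≡ 0 (mod 122).
Since gcd(31, 122) = 1, 31 is invertible modulo 122, so x_1 − x_2 ≡ 0 (mod 122), i.e. x_1 = x_2.
Thus h is injective.
We now compute 31⁻¹ mod 122 explicitly. Euclid's algorithm: 122 = 3·31 + 29, 31 = 1·29 + 2, 29 = 14·2 + 1; back-substituting gives 1 = 63·31 − 16·122, so 31⁻¹ ≡ 63 (mod 122).
Since h is injective, we find h⁻¹(77): we need 31x ≡ 77 − 58 ≡ 19 (mod 122). Using 31⁻¹ = 63: x ≡ 63·19 = 1197 = 9·122 + 99, so x = 99.
Check: h(99) = 31·99 + 58 = 3127 = 25·122 + 77 ≡ 77 (mod 122).

99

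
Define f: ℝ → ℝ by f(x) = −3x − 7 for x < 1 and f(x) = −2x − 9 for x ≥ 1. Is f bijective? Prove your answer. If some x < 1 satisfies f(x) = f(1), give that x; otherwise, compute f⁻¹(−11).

1

Both pieces are strictly decreasing (slopes −3 and −2), so each is injective on its own interval.
The left piece maps (−∞, 1) onto (−10, ∞); the right piece maps [1, ∞) onto (−∞, −11].
The images leave a gap (−10 has no preimage), so f is not surjective, hence not bijective.
Because the two images are disjoint, no x < 1 has f(x) = f(1), so we compute f⁻¹(−11): −11 lies in (−∞, −11], so solve −2x − 9 = −11: x = (−11 + 9)/(−2) = 1.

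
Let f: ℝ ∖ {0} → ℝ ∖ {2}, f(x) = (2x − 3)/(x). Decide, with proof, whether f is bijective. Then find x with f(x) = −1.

1

Suppose f(a) = f(b). Cross-multiplying: (2a − 3)(b) = (2b − 3)(a).
Expanding both sides and cancelling the symmetric terms leaves 3·(a − b) = 0. Since 3 ≠ 0, a = b. Therefore f is injective.
For any y ≠ 2, solving y(x) = 2x − 3 for x gives a well-defined x ≠ 0. So f is surjective.
Thus f is bijective.
Solving f(x) = −1: cross-multiplying gives 2x − 3 = −1(x), which rearranges to 3x = 3, so x = 1.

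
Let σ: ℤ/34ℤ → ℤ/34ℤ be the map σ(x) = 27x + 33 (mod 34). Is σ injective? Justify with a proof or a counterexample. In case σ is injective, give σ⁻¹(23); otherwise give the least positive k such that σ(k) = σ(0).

Recall: σ is injective if σ(u) = σ(v) implies u = v.
Suppose σ(u) = σ(v) in ℤ/34ℤ. Then 27u + 33 ≡ 27v + 33 (mod 34), hence 27(u − v) ≡ 0 (mod 34).
Since gcd(27, 34) = 1, 27 is invertible modulo 34, so u − v ≡ 0 (mod 34), i.e. u = v.
So σ is injective.
We now compute 27⁻¹ mod 34 explicitly. Euclid's algorithm: 34 = 1·27 + 7, 27 = 3·7 + 6, 7 = 1·6 + 1; back-substituting gives 1 = 29·27 − 23·34, so 27⁻¹ ≡ 29 (mod 34).
Since σ is injective, we find σ⁻¹(23): we need 27x ≡ 23 − 33 ≡ 24 (mod 34). Using 27⁻¹ = 29: x ≡ 29·24 = 696 = 20·34 + 16, so x = 16.
Check: σ(16) = 27·16 + 33 = 465 = 13·34 + 23 ≡ 23 (mod 34).

16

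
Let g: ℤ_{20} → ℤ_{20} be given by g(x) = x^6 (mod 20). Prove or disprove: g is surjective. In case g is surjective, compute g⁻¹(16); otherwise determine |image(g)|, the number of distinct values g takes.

6

g(4): Repeated squaring mod 20: 4^1 ≡ 4, 4^2 ≡ 4² = 16, 4^4 ≡ 16² = 256 ≡ 16. Since 6 = 4 + 2, 4^6 ≡ 16·16: 16·16 = 256 ≡ 16. So 4^6 ≡ 16 (mod 20).
g(6): Repeated squaring mod 20: 6^1 ≡ 6, 6^2 ≡ 6² = 36 ≡ 16, 6^4 ≡ 16² = 256 ≡ 16. Since 6 = 4 + 2, 6^6 ≡ 16·16: 16·16 = 256 ≡ 16. So 6^6 ≡ 16 (mod 20).
So g(4) = g(6) = 16 while 4 ≠ 6, thus g is not injective.
A non-injective map from the 20-element set ℤ_{20} to itself takes at most 19 distinct values, so it cannot be surjective. So g is not surjective.
Since g is not surjective, we determine |image(g)|. Computing x^6 mod 20 for each x (by repeated squaring, reducing mod 20 at every step), the values g(0), g(1), …, g(19) are: 0, 1, 4, 9, 16, 5, 16, 9, 4, 1, 0, 1, 4, 9, 16, 5, 16, 9, 4, 1.
The distinct values are {0, 1, 4, 5, 9, 16}; there are 6 of them.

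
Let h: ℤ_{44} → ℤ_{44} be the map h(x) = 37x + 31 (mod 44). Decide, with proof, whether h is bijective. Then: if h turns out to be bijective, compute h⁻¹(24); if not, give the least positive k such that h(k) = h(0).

If h(s) = h(t), then 37s ≡ 37t (mod 44). Because gcd(37, 44) = 1, we may cancel 37 to get s ≡ t (mod 44).
We now compute 37⁻¹ mod 44 explicitly. Euclid's algorithm: 44 = 1·37 + 7, 37 = 5·7 + 2, 7 = 3·2 + 1; back-substituting gives 1 = 25·37 − 21·44, so 37⁻¹ ≡ 25 (mod 44).
For any y ∈ ℤ_{44}, x = 25(y − 31) mod 44 satisfies h(x) = 37·25(y − 31) + 31 ≡ y (since 37·25 ≡ 1 mod 44). So every y has a preimage.
Hence h is bijective.
Since h is bijective, we compute h⁻¹(24): solve 37x + 31 ≡ 24 (mod 44), i.e. 37x ≡ 37 (mod 44).
Multiplying by 37⁻¹ = 25 gives x ≡ 25·37 = 925 = 21·44 + 1 ≡ 1 (mod 44).
Check: h(1) = 37·1 + 31 = 68 = 1·44 + 24 ≡ 24 (mod 44).

1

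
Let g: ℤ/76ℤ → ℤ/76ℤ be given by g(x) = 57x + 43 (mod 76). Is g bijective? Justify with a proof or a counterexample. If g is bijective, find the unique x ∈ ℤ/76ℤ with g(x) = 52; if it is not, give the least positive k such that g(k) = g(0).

Recall that g is injective if g(x_1) = g(x_2) implies x_1 = x_2.
We have gcd(57, 76) = 19 > 1. Taking x_1 = 0 and x_2 = 4: g(0) = 43 and g(4) = 57·4 + 43 = 271 ≡ 43 (mod 76).
So g(0) = g(4) while 0 ≠ 4, hence g is not injective, hence not bijective.
Since g is not bijective, we find the least positive k with g(k) = g(0): this means 57k ≡ 0 (mod 76), i.e. 76 ∣ 57k. Since gcd(57, 76) = 19, dividing through by 19 this holds exactly when 4 ∣ 3k, and as gcd(3, 4) = 1, exactly when 4 ∣ k.
The smallest positive such k is 4.

4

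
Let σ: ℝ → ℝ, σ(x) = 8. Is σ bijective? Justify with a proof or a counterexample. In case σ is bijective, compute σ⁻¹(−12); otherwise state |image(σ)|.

1

By definition, injectivity means: for all u, v in the domain, σ(u) = σ(v) implies u = v.
σ(0) = 8 = σ(1) with 0 ≠ 1, so σ is not injective, hence not bijective.
Since σ is not bijective, we state |image(σ)|: the image of σ is {8}, which has 1 element.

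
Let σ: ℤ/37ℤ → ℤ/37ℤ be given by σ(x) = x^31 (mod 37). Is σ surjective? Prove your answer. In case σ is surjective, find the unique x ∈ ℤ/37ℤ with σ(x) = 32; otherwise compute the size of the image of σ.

Since 37 is prime, the nonzero elements of ℤ/37ℤ form a cyclic group of order 36.
As gcd(31, 36) = 1, raising to the 31st power is a bijection on this group: if u^31 ≡ v^31 then (uv^{−1})^31 = 1, and the only element of order dividing gcd(31, 36) = 1 is 1, so u = v.
With σ(0) = 0 this makes σ injective on all of ℤ/37ℤ, hence bijective (finite equal-size domain and codomain). In particular σ is surjective.
Since σ is surjective, we find the preimage of 32. The inverse of x ↦ x^31 on (ℤ/37ℤ)^× is x ↦ x^7, because 31·7 = 217 = 6·36 + 1 ≡ 1 (mod 36) and x^{36} = 1 for x ≠ 0 (Fermat). So σ⁻¹(32) = 32^7 mod 37.
Repeated squaring mod 37: 32^1 ≡ 32, 32^2 ≡ 32² = 1024 ≡ 25, 32^4 ≡ 25² = 625 ≡ 33. Since 7 = 4 + 2 + 1, 32^7 ≡ 33·25·32: 33·25 = 825 ≡ 11, then 11·32 = 352 ≡ 19. So 32^7 ≡ 19 (mod 37).
Hence σ⁻¹(32) = 19.

19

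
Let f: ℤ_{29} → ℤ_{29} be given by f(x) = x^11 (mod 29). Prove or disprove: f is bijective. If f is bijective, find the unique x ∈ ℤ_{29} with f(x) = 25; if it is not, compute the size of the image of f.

16

Since 29 is prime, the nonzero elements of ℤ_{29} form a cyclic group of order 28.
As gcd(11, 28) = 1, raising to the 11th power is a bijection on this group: if a^11 ≡ b^11 then (ab^{−1})^11 = 1, and the only element of order dividing gcd(11, 28) = 1 is 1, so a = b.
With f(0) = 0 this makes f injective on all of ℤ_{29}, hence bijective (finite equal-size domain and codomain). In particular f is bijective.
Since f is bijective, we find the preimage of 25. The inverse of x ↦ x^11 on (ℤ_{29})^× is x ↦ x^23, because 11·23 = 253 = 9·28 + 1 ≡ 1 (mod 28) and x^{28} = 1 for x ≠ 0 (Fermat). So f⁻¹(25) = 25^23 mod 29.
Repeated squaring mod 29: 25^1 ≡ 25, 25^2 ≡ 25² = 625 ≡ 16, 25^4 ≡ 16² = 256 ≡ 24, 25^8 ≡ 24² = 576 ≡ 25, 25^16 ≡ 25² = 625 ≡ 16. Since 23 = 16 + 4 + 2 + 1, 25^23 ≡ 16·24·16·25: 16·24 = 384 ≡ 7, then 7·16 = 112 ≡ 25, then 25·25 = 625 ≡ 16. So 25^23 ≡ 16 (mod 29).
Hence f⁻¹(25) = 16.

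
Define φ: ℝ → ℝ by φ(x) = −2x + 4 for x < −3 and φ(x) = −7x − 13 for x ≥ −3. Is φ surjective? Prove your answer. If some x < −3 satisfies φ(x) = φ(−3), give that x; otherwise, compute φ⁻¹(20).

-8

Both pieces are strictly decreasing (slopes −2 and −7), so each is injective on its own interval.
The left piece maps (−∞, −3) onto (10, ∞); the right piece maps [−3, ∞) onto (−∞, 8].
The union (10, ∞) ∪ (−∞, 8] omits the interval between 10 and 8; in particular 10 has no preimage. So φ is not surjective.
Because the two images are disjoint, no x < −3 has φ(x) = φ(−3), so we compute φ⁻¹(20): 20 lies in (10, ∞), so solve −2x + 4 = 20: x = (20 − 4)/(−2) = −8.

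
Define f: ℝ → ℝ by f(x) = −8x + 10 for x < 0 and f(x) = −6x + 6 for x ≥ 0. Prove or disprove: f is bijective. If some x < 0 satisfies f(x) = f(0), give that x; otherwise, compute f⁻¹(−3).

3/2

Both pieces are strictly decreasing (slopes −8 and −6), so each is injective on its own interval.
The left piece maps (−∞, 0) onto (10, ∞); the right piece maps [0, ∞) onto (−∞, 6].
The images leave a gap (10 has no preimage), so f is not surjective, hence not bijective.
Because the two images are disjoint, no x < 0 has f(x) = f(0), so we compute f⁻¹(−3): −3 lies in (−∞, 6], so solve −6x + 6 = −3: x = (−3 − 6)/(−6) = 3/2.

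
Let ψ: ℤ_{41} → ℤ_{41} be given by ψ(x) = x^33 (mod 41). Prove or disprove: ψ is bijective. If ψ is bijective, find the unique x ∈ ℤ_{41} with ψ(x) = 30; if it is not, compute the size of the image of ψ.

Since 41 is prime, the nonzero elements of ℤ_{41} form a cyclic group of order 40.
As gcd(33, 40) = 1, raising to the 33rd power is a bijection on this group: if x_1^33 ≡ x_2^33 then (x_1x_2^{−1})^33 = 1, and the only element of order dividing gcd(33, 40) = 1 is 1, so x_1 = x_2.
With ψ(0) = 0 this makes ψ injective on all of ℤ_{41}, hence bijective (finite equal-size domain and codomain). In particular ψ is bijective.
Since ψ is bijective, we find the preimage of 30. The inverse of x ↦ x^33 on (ℤ_{41})^× is x ↦ x^17, because 33·17 = 561 = 14·40 + 1 ≡ 1 (mod 40) and x^{40} = 1 for x ≠ 0 (Fermat). So ψ⁻¹(30) = 30^17 mod 41.
Repeated squaring mod 41: 30^1 ≡ 30, 30^2 ≡ 30² = 900 ≡ 39, 30^4 ≡ 39² = 1521 ≡ 4, 30^8 ≡ 4² = 16, 30^16 ≡ 16² = 256 ≡ 10. Since 17 = 16 + 1, 30^17 ≡ 10·30: 10·30 = 300 ≡ 13. So 30^17 ≡ 13 (mod 41).
Hence ψ⁻¹(30) = 13.

13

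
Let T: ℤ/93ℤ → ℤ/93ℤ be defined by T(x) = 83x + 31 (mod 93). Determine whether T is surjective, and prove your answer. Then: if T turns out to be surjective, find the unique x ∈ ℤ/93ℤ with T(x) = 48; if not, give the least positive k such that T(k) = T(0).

82

Since gcd(83, 93) = 1, 83 is invertible modulo 93. Euclid's algorithm: 93 = 1·83 + 10, 83 = 8·10 + 3, 10 = 3·3 + 1; back-substituting gives 1 = 65·83 − 58·93, so 83⁻¹ ≡ 65 (mod 93).
For any y ∈ ℤ/93ℤ, x = 65(y − 31) mod 93 satisfies T(x) = 83·65(y − 31) + 31 ≡ y (since 83·65 ≡ 1 mod 93). So every y has a preimage.
Thus T is surjective.
Since T is surjective, we compute T⁻¹(48): solve 83x + 31 ≡ 48 (mod 93), i.e. 83x ≡ 17 (mod 93).
Multiplying by 83⁻¹ = 65 gives x ≡ 65·17 = 1105 = 11·93 + 82 ≡ 82 (mod 93).
Check: T(82) = 83·82 + 31 = 6837 = 73·93 + 48 ≡ 48 (mod 93).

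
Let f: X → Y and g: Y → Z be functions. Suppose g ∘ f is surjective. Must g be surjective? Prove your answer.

Let c ∈ Z. Since g ∘ f is surjective, some a ∈ X has g(f(a)) = c. Then b = f(a) ∈ Y satisfies g(b) = c. So g is surjective.

surjective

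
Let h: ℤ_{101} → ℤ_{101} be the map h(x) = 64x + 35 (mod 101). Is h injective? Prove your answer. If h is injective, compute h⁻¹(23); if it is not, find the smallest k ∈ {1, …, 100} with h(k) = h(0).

If h(a) = h(b), then 64a ≡ 64b (mod 101). Because gcd(64, 101) = 1, we may cancel 64 to get a ≡ b (mod 101).
Thus h is injective.
We now compute 64⁻¹ mod 101 explicitly. Euclid's algorithm: 101 = 1·64 + 37, 64 = 1·37 + 27, 37 = 1·27 + 10, 27 = 2·10 + 7, 10 = 1·7 + 3, 7 = 2·3 + 1; back-substituting gives 1 = 30·64 − 19·101, so 64⁻¹ ≡ 30 (mod 101).
Since h is injective, we compute h⁻¹(23): solve 64x + 35 ≡ 23 (mod 101), i.e. 64x ≡ 89 (mod 101).
Multiplying by 64⁻¹ = 30 gives x ≡ 30·89 = 2670 = 26·101 + 44 ≡ 44 (mod 101).
Check: h(44) = 64·44 + 35 = 2851 = 28·101 + 23 ≡ 23 (mod 101).

44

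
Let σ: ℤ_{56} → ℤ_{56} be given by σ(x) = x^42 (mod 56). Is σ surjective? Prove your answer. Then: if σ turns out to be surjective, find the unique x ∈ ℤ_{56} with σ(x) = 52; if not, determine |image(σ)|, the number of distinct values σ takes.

σ(1) = 1^42 = 1.
σ(3): Repeated squaring mod 56: 3^1 ≡ 3, 3^2 ≡ 3² = 9, 3^4 ≡ 9² = 81 ≡ 25, 3^8 ≡ 25² = 625 ≡ 9, 3^16 ≡ 9² = 81 ≡ 25, 3^32 ≡ 25² = 625 ≡ 9. Since 42 = 32 + 8 + 2, 3^42 ≡ 9·9·9: 9·9 = 81 ≡ 25, then 25·9 = 225 ≡ 1. So 3^42 ≡ 1 (mod 56).
So σ(1) = σ(3) = 1 while 1 ≠ 3, therefore σ is not injective.
A non-injective map from the 56-element set ℤ_{56} to itself takes at most 55 distinct values, so it cannot be surjective. Thus σ is not surjective.
Since σ is not surjective, we determine |image(σ)|. Computing x^42 mod 56 for each x (by repeated squaring, reducing mod 56 at every step), the values σ(0), σ(1), …, σ(55) are: 0, 1, 8, 1, 8, 1, 8, 49, 8, 1, 8, 1, 8, 1, 0, 1, 8, 1, 8, 1, 8, 49, 8, 1, 8, 1, 8, 1, 0, 1, 8, 1, 8, 1, 8, 49, 8, 1, 8, 1, 8, 1, 0, 1, 8, 1, 8, 1, 8, 49, 8, 1, 8, 1, 8, 1.
The distinct values are {0, 1, 8, 49}; there are 4 of them.

4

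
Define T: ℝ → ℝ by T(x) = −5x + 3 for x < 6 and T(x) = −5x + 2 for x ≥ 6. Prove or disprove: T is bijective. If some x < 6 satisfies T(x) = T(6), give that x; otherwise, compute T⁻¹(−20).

Both pieces are strictly decreasing (slopes −5 and −5), so each is injective on its own interval.
The left piece maps (−∞, 6) onto (−27, ∞); the right piece maps [6, ∞) onto (−∞, −28].
The images leave a gap (−27 has no preimage), so T is not surjective, hence not bijective.
Because the two images are disjoint, no x < 6 has T(x) = T(6), so we compute T⁻¹(−20): −20 lies in (−27, ∞), so solve −5x + 3 = −20: x = (−20 − 3)/(−5) = 23/5.

23/5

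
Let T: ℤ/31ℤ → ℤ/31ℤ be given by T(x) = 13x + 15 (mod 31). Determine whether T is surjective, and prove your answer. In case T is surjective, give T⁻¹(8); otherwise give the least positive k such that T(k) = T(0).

9

Since gcd(13, 31) = 1, 13 is invertible modulo 31. Euclid's algorithm: 31 = 2·13 + 5, 13 = 2·5 + 3, 5 = 1·3 + 2, 3 = 1·2 + 1; back-substituting gives 1 = 12·13 − 5·31, so 13⁻¹ ≡ 12 (mod 31).
For any y ∈ ℤ/31ℤ, x = 12(y − 15) mod 31 satisfies T(x) = 13·12(y − 15) + 15 ≡ y (since 13·12 ≡ 1 mod 31). So every y has a preimage.
Thus T is surjective.
Since T is surjective, we compute T⁻¹(8): solve 13x + 15 ≡ 8 (mod 31), i.e. 13x ≡ 24 (mod 31).
Multiplying by 13⁻¹ = 12 gives x ≡ 12·24 = 288 = 9·31 + 9 ≡ 9 (mod 31).
Check: T(9) = 13·9 + 15 = 132 = 4·31 + 8 ≡ 8 (mod 31).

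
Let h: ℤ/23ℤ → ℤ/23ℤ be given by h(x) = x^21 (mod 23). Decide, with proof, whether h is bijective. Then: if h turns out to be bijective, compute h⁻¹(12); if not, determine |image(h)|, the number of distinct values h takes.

2

Since 23 is prime, the nonzero elements of ℤ/23ℤ form a cyclic group of order 22.
As gcd(21, 22) = 1, raising to the 21st power is a bijection on this group: if x_1^21 ≡ x_2^21 then (x_1x_2^{−1})^21 = 1, and the only element of order dividing gcd(21, 22) = 1 is 1, so x_1 = x_2.
With h(0) = 0 this makes h injective on all of ℤ/23ℤ, hence bijective (finite equal-size domain and codomain). In particular h is bijective.
Since h is bijective, we find the preimage of 12. The inverse of x ↦ x^21 on (ℤ/23ℤ)^× is x ↦ x^21, because 21·21 = 441 = 20·22 + 1 ≡ 1 (mod 22) and x^{22} = 1 for x ≠ 0 (Fermat). So h⁻¹(12) = 12^21 mod 23.
Repeated squaring mod 23: 12^1 ≡ 12, 12^2 ≡ 12² = 144 ≡ 6, 12^4 ≡ 6² = 36 ≡ 13, 12^8 ≡ 13² = 169 ≡ 8, 12^16 ≡ 8² = 64 ≡ 18. Since 21 = 16 + 4 + 1, 12^21 ≡ 18·13·12: 18·13 = 234 ≡ 4, then 4·12 = 48 ≡ 2. So 12^21 ≡ 2 (mod 23).
Hence h⁻¹(12) = 2.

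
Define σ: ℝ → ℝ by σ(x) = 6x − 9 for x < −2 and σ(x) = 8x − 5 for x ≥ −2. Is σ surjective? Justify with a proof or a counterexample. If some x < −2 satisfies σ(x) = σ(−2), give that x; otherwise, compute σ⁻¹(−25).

Both pieces are strictly increasing (slopes 6 and 8), so each is injective on its own interval.
The left piece maps (−∞, −2) onto (−∞, −21); the right piece maps [−2, ∞) onto [−21, ∞).
These images together cover ℝ, so σ is surjective.
Because the two images are disjoint, no x < −2 has σ(x) = σ(−2), so we compute σ⁻¹(−25): −25 lies in (−∞, −21), so solve 6x − 9 = −25: x = (−25 + 9)/6 = −8/3.

-8/3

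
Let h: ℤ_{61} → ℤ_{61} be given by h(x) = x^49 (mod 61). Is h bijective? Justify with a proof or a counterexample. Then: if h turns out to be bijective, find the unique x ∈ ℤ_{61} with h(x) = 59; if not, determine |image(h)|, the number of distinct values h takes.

54

Since 61 is prime, the nonzero elements of ℤ_{61} form a cyclic group of order 60.
As gcd(49, 60) = 1, raising to the 49th power is a bijection on this group: if a^49 ≡ b^49 then (ab^{−1})^49 = 1, and the only element of order dividing gcd(49, 60) = 1 is 1, so a = b.
With h(0) = 0 this makes h injective on all of ℤ_{61}, hence bijective (finite equal-size domain and codomain). In particular h is bijective.
Since h is bijective, we find the preimage of 59. The inverse of x ↦ x^49 on (ℤ_{61})^× is x ↦ x^49, because 49·49 = 2401 = 40·60 + 1 ≡ 1 (mod 60) and x^{60} = 1 for x ≠ 0 (Fermat). So h⁻¹(59) = 59^49 mod 61.
Repeated squaring mod 61: 59^1 ≡ 59, 59^2 ≡ 59² = 3481 ≡ 4, 59^4 ≡ 4² = 16, 59^8 ≡ 16² = 256 ≡ 12, 59^16 ≡ 12² = 144 ≡ 22, 59^32 ≡ 22² = 484 ≡ 57. Since 49 = 32 + 16 + 1, 59^49 ≡ 57·22·59: 57·22 = 1254 ≡ 34, then 34·59 = 2006 ≡ 54. So 59^49 ≡ 54 (mod 61).
Hence h⁻¹(59) = 54.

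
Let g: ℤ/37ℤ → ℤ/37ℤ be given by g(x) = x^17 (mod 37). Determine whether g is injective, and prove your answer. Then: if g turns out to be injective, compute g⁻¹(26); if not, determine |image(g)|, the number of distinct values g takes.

Since 37 is prime, the nonzero elements of ℤ/37ℤ form a cyclic group of order 36.
As gcd(17, 36) = 1, raising to the 17th power is a bijection on this group: if x_1^17 ≡ x_2^17 then (x_1x_2^{−1})^17 = 1, and the only element of order dividing gcd(17, 36) = 1 is 1, so x_1 = x_2.
With g(0) = 0 this makes g injective on all of ℤ/37ℤ, hence bijective (finite equal-size domain and codomain). In particular g is injective.
Since g is injective, we find the preimage of 26. The inverse of x ↦ x^17 on (ℤ/37ℤ)^× is x ↦ x^17, because 17·17 = 289 = 8·36 + 1 ≡ 1 (mod 36) and x^{36} = 1 for x ≠ 0 (Fermat). So g⁻¹(26) = 26^17 mod 37.
Repeated squaring mod 37: 26^1 ≡ 26, 26^2 ≡ 26² = 676 ≡ 10, 26^4 ≡ 10² = 100 ≡ 26, 26^8 ≡ 26² = 676 ≡ 10, 26^16 ≡ 10² = 100 ≡ 26. Since 17 = 16 + 1, 26^17 ≡ 26·26: 26·26 = 676 ≡ 10. So 26^17 ≡ 10 (mod 37).
Hence g⁻¹(26) = 10.

10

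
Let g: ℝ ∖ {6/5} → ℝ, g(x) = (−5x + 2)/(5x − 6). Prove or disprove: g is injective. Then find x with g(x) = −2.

2

Suppose g(a) = g(b). Cross-multiplying: (−5a + 2)(5b − 6) = (−5b + 2)(5a − 6).
Expanding both sides and cancelling the symmetric terms leaves 20·(a − b) = 0. Since 20 ≠ 0, a = b. So g is injective.
Solving g(x) = −2: cross-multiplying gives −5x + 2 = −2(5x − 6), which rearranges to 5x = 10, so x = 2.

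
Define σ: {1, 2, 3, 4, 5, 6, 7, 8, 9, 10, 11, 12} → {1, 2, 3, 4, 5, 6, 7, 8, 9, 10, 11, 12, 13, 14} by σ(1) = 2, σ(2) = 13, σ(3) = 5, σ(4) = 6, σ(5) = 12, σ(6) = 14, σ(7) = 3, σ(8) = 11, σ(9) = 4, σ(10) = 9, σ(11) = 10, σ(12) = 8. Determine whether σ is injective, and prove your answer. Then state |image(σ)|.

12

The values σ(1), …, σ(12) are 2, 13, 5, 6, 12, 14, 3, 11, 4, 9, 10, 8 — all distinct.
So σ(a) = σ(b) only when a = b, and σ is injective.
The image of σ is {2, 3, 4, 5, 6, 8, 9, 10, 11, 12, 13, 14}, which has 12 elements.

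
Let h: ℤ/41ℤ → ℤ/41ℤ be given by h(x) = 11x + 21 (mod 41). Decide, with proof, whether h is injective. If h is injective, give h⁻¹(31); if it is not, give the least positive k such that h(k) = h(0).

If h(s) = h(t), then 11s ≡ 11t (mod 41). Because gcd(11, 41) = 1, we may cancel 11 to get s ≡ t (mod 41).
Therefore h is injective.
We now compute 11⁻¹ mod 41 explicitly. Euclid's algorithm: 41 = 3·11 + 8, 11 = 1·8 + 3, 8 = 2·3 + 2, 3 = 1·2 + 1; back-substituting gives 1 = 15·11 − 4·41, so 11⁻¹ ≡ 15 (mod 41).
Since h is injective, we find h⁻¹(31): we need 11x ≡ 31 − 21 ≡ 10 (mod 41). Using 11⁻¹ = 15: x ≡ 15·10 = 150 = 3·41 + 27, so x = 27.
Check: h(27) = 11·27 + 21 = 318 = 7·41 + 31 ≡ 31 (mod 41).

27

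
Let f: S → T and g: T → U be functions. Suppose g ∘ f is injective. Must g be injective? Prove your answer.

No. Take S = {1}, T = {1, 2, 3, 4}, U = {1, 2, 3, 4}, f(a) = a for each a ∈ S, and g(b) = 3 if b ∈ {3, 4} else g(b) = b.
Then g ∘ f = f is injective (S ⊂ T and f is the inclusion), but g(3) = g(4) = 3 with 3 ≠ 4, so g is not injective.

not injective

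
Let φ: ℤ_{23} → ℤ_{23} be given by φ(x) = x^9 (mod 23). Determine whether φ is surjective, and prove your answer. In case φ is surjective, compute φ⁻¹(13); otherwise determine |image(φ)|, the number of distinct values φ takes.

Since 23 is prime, the nonzero elements of ℤ_{23} form a cyclic group of order 22.
As gcd(9, 22) = 1, raising to the 9th power is a bijection on this group: if x_1^9 ≡ x_2^9 then (x_1x_2^{−1})^9 = 1, and the only element of order dividing gcd(9, 22) = 1 is 1, so x_1 = x_2.
With φ(0) = 0 this makes φ injective on all of ℤ_{23}, hence bijective (finite equal-size domain and codomain). In particular φ is surjective.
Since φ is surjective, we find the preimage of 13. The inverse of x ↦ x^9 on (ℤ_{23})^× is x ↦ x^5, because 9·5 = 45 = 2·22 + 1 ≡ 1 (mod 22) and x^{22} = 1 for x ≠ 0 (Fermat). So φ⁻¹(13) = 13^5 mod 23.
Repeated squaring mod 23: 13^1 ≡ 13, 13^2 ≡ 13² = 169 ≡ 8, 13^4 ≡ 8² = 64 ≡ 18. Since 5 = 4 + 1, 13^5 ≡ 18·13: 18·13 = 234 ≡ 4. So 13^5 ≡ 4 (mod 23).
Hence φ⁻¹(13) = 4.

4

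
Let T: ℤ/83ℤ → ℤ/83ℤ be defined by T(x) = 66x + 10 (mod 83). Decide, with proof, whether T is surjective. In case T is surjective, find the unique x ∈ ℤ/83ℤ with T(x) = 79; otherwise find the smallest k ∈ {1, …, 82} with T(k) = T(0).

Since gcd(66, 83) = 1, 66 is invertible modulo 83. Euclid's algorithm: 83 = 1·66 + 17, 66 = 3·17 + 15, 17 = 1·15 + 2, 15 = 7·2 + 1; back-substituting gives 1 = 39·66 − 31·83, so 66⁻¹ ≡ 39 (mod 83).
For any y ∈ ℤ/83ℤ, x = 39(y − 10) mod 83 satisfies T(x) = 66·39(y − 10) + 10 ≡ y (since 66·39 ≡ 1 mod 83). So every y has a preimage.
Therefore T is surjective.
Since T is surjective, we find T⁻¹(79): we need 66x ≡ 79 − 10 ≡ 69 (mod 83). Using 66⁻¹ = 39: x ≡ 39·69 = 2691 = 32·83 + 35, so x = 35.
Check: T(35) = 66·35 + 10 = 2320 = 27·83 + 79 ≡ 79 (mod 83).

35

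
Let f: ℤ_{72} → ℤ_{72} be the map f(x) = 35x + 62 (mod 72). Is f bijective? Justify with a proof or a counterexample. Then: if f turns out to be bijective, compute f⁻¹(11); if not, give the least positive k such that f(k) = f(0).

Recall that f is injective if f(x_1) = f(x_2) implies x_1 = x_2.
If f(x_1) = f(x_2), then 35x_1 ≡ 35x_2 (mod 72). Because gcd(35, 72) = 1, we may cancel 35 to get x_1 ≡ x_2 (mod 72).
We now compute 35⁻¹ mod 72 explicitly. Euclid's algorithm: 72 = 2·35 + 2, 35 = 17·2 + 1; back-substituting gives 1 = 35·35 − 17·72, so 35⁻¹ ≡ 35 (mod 72).
Then y ↦ 35(y − 62) is a two-sided inverse to f, so every y ∈ ℤ_{72} has a preimage.
Hence f is bijective.
Since f is bijective, we find f⁻¹(11): we need 35x ≡ 11 − 62 ≡ 21 (mod 72). Using 35⁻¹ = 35: x ≡ 35·21 = 735 = 10·72 + 15, so x = 15.
Check: f(15) = 35·15 + 62 = 587 = 8·72 + 11 ≡ 11 (mod 72).

15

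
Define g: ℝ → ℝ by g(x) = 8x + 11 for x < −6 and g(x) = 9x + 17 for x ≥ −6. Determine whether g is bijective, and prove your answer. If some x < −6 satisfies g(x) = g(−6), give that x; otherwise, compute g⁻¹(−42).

-53/8

Both pieces are strictly increasing (slopes 8 and 9), so each is injective on its own interval.
The left piece maps (−∞, −6) onto (−∞, −37); the right piece maps [−6, ∞) onto [−37, ∞).
Since −37 = −37, the images partition ℝ: g is injective and surjective, hence bijective.
Because the two images are disjoint, no x < −6 has g(x) = g(−6), so we compute g⁻¹(−42): −42 lies in (−∞, −37), so solve 8x + 11 = −42: x = (−42 − 11)/8 = −53/8.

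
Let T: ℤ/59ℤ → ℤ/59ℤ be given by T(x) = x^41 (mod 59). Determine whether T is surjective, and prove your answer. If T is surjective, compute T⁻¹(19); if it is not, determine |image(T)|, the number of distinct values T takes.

Since 59 is prime, the nonzero elements of ℤ/59ℤ form a cyclic group of order 58.
As gcd(41, 58) = 1, raising to the 41st power is a bijection on this group: if u^41 ≡ v^41 then (uv^{−1})^41 = 1, and the only element of order dividing gcd(41, 58) = 1 is 1, so u = v.
With T(0) = 0 this makes T injective on all of ℤ/59ℤ, hence bijective (finite equal-size domain and codomain). In particular T is surjective.
Since T is surjective, we find the preimage of 19. The inverse of x ↦ x^41 on (ℤ/59ℤ)^× is x ↦ x^17, because 41·17 = 697 = 12·58 + 1 ≡ 1 (mod 58) and x^{58} = 1 for x ≠ 0 (Fermat). So T⁻¹(19) = 19^17 mod 59.
Repeated squaring mod 59: 19^1 ≡ 19, 19^2 ≡ 19² = 361 ≡ 7, 19^4 ≡ 7² = 49, 19^8 ≡ 49² = 2401 ≡ 41, 19^16 ≡ 41² = 1681 ≡ 29. Since 17 = 16 + 1, 19^17 ≡ 29·19: 29·19 = 551 ≡ 20. So 19^17 ≡ 20 (mod 59).
Hence T⁻¹(19) = 20.

20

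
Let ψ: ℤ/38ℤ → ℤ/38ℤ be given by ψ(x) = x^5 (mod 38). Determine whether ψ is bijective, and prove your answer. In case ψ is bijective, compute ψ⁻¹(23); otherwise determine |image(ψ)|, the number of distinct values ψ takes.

Computing x^5 mod 38 for each x (by repeated squaring, reducing mod 38 at every step), the values ψ(0), ψ(1), …, ψ(37) are: 0, 1, 32, 15, 36, 9, 24, 11, 12, 35, 22, 7, 8, 33, 10, 21, 4, 25, 18, 19, 20, 13, 34, 17, 28, 5, 30, 31, 16, 3, 26, 27, 14, 29, 2, 23, 6, 37.
Every element of ℤ/38ℤ appears exactly once in this list, so ψ is a bijection, and in particular bijective.
Since ψ is bijective, we read off the preimage of 23 from the same table: ψ(35) = 23, so ψ⁻¹(23) = 35.

35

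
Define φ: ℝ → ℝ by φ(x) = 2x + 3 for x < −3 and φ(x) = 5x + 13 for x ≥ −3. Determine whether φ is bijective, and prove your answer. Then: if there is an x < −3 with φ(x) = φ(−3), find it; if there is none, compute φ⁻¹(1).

-12/5

Both pieces are strictly increasing (slopes 2 and 5), so each is injective on its own interval.
The left piece maps (−∞, −3) onto (−∞, −3); the right piece maps [−3, ∞) onto [−2, ∞).
The images leave a gap (−3 has no preimage), so φ is not surjective, hence not bijective.
Because the two images are disjoint, no x < −3 has φ(x) = φ(−3), so we compute φ⁻¹(1): 1 lies in [−2, ∞), so solve 5x + 13 = 1: x = (1 − 13)/5 = −12/5.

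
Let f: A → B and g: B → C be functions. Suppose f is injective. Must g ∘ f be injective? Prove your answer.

not injective

No. Take A = B = C = {0, 1, 2}, f = identity (injective), and g(x) = 0 for every x.
Then (g ∘ f)(0) = 0 = (g ∘ f)(2) with 0 ≠ 2, so g ∘ f is not injective.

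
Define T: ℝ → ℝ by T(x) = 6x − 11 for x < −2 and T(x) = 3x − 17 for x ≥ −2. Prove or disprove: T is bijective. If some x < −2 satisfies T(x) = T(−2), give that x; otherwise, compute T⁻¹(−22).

Both pieces are strictly increasing (slopes 6 and 3), so each is injective on its own interval.
The left piece maps (−∞, −2) onto (−∞, −23); the right piece maps [−2, ∞) onto [−23, ∞).
Since −23 = −23, the images partition ℝ: T is injective and surjective, hence bijective.
Because the two images are disjoint, no x < −2 has T(x) = T(−2), so we compute T⁻¹(−22): −22 lies in [−23, ∞), so solve 3x − 17 = −22: x = (−22 + 17)/3 = −5/3.

-5/3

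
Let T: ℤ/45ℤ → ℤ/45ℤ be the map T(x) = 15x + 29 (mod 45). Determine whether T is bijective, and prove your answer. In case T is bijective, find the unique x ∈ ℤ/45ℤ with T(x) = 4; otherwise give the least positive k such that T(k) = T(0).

By definition, injectivity means: for all x_1, x_2 in the domain, T(x_1) = T(x_2) implies x_1 = x_2.
We have gcd(15, 45) = 15 > 1. Taking x_1 = 0 and x_2 = 3: T(0) = 29 and T(3) = 15·3 + 29 = 74 ≡ 29 (mod 45).
So T(0) = T(3) while 0 ≠ 3, so T is not injective, hence not bijective.
Since T is not bijective, we find the least positive k with T(k) = T(0): this means 15k ≡ 0 (mod 45), i.e. 45 ∣ 15k. Since gcd(15, 45) = 15, dividing through by 15 this holds exactly when 3 ∣ k.
The smallest positive such k is 3.

3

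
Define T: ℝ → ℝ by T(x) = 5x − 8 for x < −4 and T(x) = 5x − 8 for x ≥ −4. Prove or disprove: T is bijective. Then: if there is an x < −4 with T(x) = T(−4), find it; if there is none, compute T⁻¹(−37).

Both pieces are strictly increasing (slopes 5 and 5), so each is injective on its own interval.
The left piece maps (−∞, −4) onto (−∞, −28); the right piece maps [−4, ∞) onto [−28, ∞).
Since −28 = −28, the images partition ℝ: T is injective and surjective, hence bijective.
Because the two images are disjoint, no x < −4 has T(x) = T(−4), so we compute T⁻¹(−37): −37 lies in (−∞, −28), so solve 5x − 8 = −37: x = (−37 + 8)/5 = −29/5.

-29/5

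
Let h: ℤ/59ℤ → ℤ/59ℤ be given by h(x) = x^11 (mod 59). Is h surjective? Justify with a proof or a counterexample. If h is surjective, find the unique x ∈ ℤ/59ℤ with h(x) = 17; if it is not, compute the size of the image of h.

Since 59 is prime, the nonzero elements of ℤ/59ℤ form a cyclic group of order 58.
As gcd(11, 58) = 1, raising to the 11th power is a bijection on this group: if a^11 ≡ b^11 then (ab^{−1})^11 = 1, and the only element of order dividing gcd(11, 58) = 1 is 1, so a = b.
With h(0) = 0 this makes h injective on all of ℤ/59ℤ, hence bijective (finite equal-size domain and codomain). In particular h is surjective.
Since h is surjective, we find the preimage of 17. The inverse of x ↦ x^11 on (ℤ/59ℤ)^× is x ↦ x^37, because 11·37 = 407 = 7·58 + 1 ≡ 1 (mod 58) and x^{58} = 1 for x ≠ 0 (Fermat). So h⁻¹(17) = 17^37 mod 59.
Repeated squaring mod 59: 17^1 ≡ 17, 17^2 ≡ 17² = 289 ≡ 53, 17^4 ≡ 53² = 2809 ≡ 36, 17^8 ≡ 36² = 1296 ≡ 57, 17^16 ≡ 57² = 3249 ≡ 4, 17^32 ≡ 4² = 16. Since 37 = 32 + 4 + 1, 17^37 ≡ 16·36·17: 16·36 = 576 ≡ 45, then 45·17 = 765 ≡ 57. So 17^37 ≡ 57 (mod 59).
Hence h⁻¹(17) = 57.

57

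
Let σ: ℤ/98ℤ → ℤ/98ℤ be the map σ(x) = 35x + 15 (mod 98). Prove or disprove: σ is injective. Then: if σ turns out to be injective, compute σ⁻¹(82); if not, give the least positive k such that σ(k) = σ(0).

By definition, σ is injective if σ(x_1) = σ(x_2) implies x_1 = x_2.
We have gcd(35, 98) = 7 > 1. Taking x_1 = 0 and x_2 = 14: σ(0) = 15 and σ(14) = 35·14 + 15 = 505 ≡ 15 (mod 98).
So σ(0) = σ(14) while 0 ≠ 14, therefore σ is not injective.
Since σ is not injective, we find the least positive k with σ(k) = σ(0): this means 35k ≡ 0 (mod 98), i.e. 98 ∣ 35k. Since gcd(35, 98) = 7, dividing through by 7 this holds exactly when 14 ∣ 5k, and as gcd(5, 14) = 1, exactly when 14 ∣ k.
The smallest positive such k is 14.

14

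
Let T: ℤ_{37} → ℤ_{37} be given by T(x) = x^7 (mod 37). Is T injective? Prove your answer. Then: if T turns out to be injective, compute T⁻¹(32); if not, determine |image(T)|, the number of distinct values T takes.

Since 37 is prime, the nonzero elements of ℤ_{37} form a cyclic group of order 36.
As gcd(7, 36) = 1, raising to the 7th power is a bijection on this group: if x_1^7 ≡ x_2^7 then (x_1x_2^{−1})^7 = 1, and the only element of order dividing gcd(7, 36) = 1 is 1, so x_1 = x_2.
With T(0) = 0 this makes T injective on all of ℤ_{37}, hence bijective (finite equal-size domain and codomain). In particular T is injective.
Since T is injective, we find the preimage of 32. The inverse of x ↦ x^7 on (ℤ_{37})^× is x ↦ x^31, because 7·31 = 217 = 6·36 + 1 ≡ 1 (mod 36) and x^{36} = 1 for x ≠ 0 (Fermat). So T⁻¹(32) = 32^31 mod 37.
Repeated squaring mod 37: 32^1 ≡ 32, 32^2 ≡ 32² = 1024 ≡ 25, 32^4 ≡ 25² = 625 ≡ 33, 32^8 ≡ 33² = 1089 ≡ 16, 32^16 ≡ 16² = 256 ≡ 34. Since 31 = 16 + 8 + 4 + 2 + 1, 32^31 ≡ 34·16·33·25·32: 34·16 = 544 ≡ 26, then 26·33 = 858 ≡ 7, then 7·25 = 175 ≡ 27, then 27·32 = 864 ≡ 13. So 32^31 ≡ 13 (mod 37).
Hence T⁻¹(32) = 13.

13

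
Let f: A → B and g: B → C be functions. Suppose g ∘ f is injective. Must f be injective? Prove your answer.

injective

Suppose f(a) = f(b). Applying g: (g ∘ f)(a) = (g ∘ f)(b). Since g ∘ f is injective, a = b. Hence f is injective.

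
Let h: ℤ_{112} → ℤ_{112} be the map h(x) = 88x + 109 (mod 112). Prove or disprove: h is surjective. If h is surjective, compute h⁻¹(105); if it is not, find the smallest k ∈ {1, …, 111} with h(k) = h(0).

Since gcd(88, 112) = 8, we have 88x ≡ 0 (mod 8) for all x, so h(x) ≡ 5 (mod 8).
But 0 ≢ 5 (mod 8), so 0 ∈ ℤ_{112} has no preimage. So h is not surjective.
Since h is not surjective, we find the least positive k with h(k) = h(0): this means 88k ≡ 0 (mod 112), i.e. 112 ∣ 88k. Since gcd(88, 112) = 8, dividing through by 8 this holds exactly when 14 ∣ 11k, and as gcd(11, 14) = 1, exactly when 14 ∣ k.
The smallest positive such k is 14.

14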